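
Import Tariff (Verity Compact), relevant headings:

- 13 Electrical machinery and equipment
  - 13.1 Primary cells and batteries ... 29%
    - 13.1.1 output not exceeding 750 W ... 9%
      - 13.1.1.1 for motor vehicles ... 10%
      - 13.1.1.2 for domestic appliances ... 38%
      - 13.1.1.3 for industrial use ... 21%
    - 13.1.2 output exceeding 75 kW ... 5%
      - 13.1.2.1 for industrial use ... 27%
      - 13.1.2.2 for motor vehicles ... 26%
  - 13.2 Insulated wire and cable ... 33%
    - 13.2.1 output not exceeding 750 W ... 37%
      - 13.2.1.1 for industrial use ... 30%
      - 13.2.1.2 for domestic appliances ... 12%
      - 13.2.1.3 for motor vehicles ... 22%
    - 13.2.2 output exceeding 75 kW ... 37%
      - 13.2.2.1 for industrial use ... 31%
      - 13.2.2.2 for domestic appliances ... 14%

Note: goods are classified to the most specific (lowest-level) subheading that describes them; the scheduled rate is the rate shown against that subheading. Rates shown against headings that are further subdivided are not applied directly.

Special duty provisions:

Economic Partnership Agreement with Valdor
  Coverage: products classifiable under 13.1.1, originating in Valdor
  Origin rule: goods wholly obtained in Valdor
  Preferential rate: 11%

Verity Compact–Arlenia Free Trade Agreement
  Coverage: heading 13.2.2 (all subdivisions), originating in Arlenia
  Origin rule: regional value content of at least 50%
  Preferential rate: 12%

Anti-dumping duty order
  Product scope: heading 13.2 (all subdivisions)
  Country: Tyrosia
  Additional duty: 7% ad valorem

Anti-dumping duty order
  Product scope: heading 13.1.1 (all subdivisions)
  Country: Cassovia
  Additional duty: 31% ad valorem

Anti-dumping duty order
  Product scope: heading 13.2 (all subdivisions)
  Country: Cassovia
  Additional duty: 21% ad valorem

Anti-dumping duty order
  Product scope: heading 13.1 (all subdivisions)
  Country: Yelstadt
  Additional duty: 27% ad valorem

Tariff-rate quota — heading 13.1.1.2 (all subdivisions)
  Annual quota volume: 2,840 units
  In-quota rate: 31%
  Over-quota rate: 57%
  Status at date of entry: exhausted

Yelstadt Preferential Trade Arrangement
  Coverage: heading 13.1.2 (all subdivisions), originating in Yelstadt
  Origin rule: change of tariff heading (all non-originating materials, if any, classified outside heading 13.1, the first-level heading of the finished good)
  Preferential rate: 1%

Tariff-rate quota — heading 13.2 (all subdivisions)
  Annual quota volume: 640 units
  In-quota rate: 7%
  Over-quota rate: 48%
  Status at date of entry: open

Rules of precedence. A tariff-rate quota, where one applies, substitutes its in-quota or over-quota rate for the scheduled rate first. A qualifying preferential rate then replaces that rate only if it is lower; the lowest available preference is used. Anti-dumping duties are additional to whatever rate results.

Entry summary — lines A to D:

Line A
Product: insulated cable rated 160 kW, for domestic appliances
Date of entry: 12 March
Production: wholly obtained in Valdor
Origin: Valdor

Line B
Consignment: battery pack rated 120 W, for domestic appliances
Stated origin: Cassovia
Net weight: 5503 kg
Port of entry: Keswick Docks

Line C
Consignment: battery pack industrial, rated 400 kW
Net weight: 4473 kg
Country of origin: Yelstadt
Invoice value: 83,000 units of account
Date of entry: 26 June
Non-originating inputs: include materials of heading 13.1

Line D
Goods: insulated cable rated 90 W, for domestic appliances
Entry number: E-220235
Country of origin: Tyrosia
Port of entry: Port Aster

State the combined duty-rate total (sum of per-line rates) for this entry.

Line A: insulated cable → 13.2; rated 160 kW → 13.2.2; for domestic appliances → 13.2.2.2. Scheduled 14%. quota on 13.2 open → in-quota 7%; Valdor agreement on 13.1.1: 13.2.2.2 not covered. → 7%.
Line B: battery pack → 13.1; rated 120 W → 13.1.1; for domestic appliances → 13.1.1.2. Scheduled 38%. quota on 13.1.1.2 exhausted → over-quota 57%; anti-dumping (Cassovia, 13.1.1): +31%; total 57% + 31% = 88%. → 88%.
Line C: battery pack → 13.1; rated 400 kW → 13.1.2; industrial → 13.1.2.1. Scheduled 27%. Yelstadt agreement on 13.1.2: CTH not met; anti-dumping (Yelstadt, 13.1): +27%; total 27% + 27% = 54%. → 54%.
Line D: insulated cable → 13.2; rated 90 W → 13.2.1; for domestic appliances → 13.2.1.2. Scheduled 12%. quota on 13.2 open → in-quota 7%; anti-dumping (Tyrosia, 13.2): +7%; total 7% + 7% = 14%. → 14%.
Sum: 7% + 88% + 54% + 14% = 163%.

163%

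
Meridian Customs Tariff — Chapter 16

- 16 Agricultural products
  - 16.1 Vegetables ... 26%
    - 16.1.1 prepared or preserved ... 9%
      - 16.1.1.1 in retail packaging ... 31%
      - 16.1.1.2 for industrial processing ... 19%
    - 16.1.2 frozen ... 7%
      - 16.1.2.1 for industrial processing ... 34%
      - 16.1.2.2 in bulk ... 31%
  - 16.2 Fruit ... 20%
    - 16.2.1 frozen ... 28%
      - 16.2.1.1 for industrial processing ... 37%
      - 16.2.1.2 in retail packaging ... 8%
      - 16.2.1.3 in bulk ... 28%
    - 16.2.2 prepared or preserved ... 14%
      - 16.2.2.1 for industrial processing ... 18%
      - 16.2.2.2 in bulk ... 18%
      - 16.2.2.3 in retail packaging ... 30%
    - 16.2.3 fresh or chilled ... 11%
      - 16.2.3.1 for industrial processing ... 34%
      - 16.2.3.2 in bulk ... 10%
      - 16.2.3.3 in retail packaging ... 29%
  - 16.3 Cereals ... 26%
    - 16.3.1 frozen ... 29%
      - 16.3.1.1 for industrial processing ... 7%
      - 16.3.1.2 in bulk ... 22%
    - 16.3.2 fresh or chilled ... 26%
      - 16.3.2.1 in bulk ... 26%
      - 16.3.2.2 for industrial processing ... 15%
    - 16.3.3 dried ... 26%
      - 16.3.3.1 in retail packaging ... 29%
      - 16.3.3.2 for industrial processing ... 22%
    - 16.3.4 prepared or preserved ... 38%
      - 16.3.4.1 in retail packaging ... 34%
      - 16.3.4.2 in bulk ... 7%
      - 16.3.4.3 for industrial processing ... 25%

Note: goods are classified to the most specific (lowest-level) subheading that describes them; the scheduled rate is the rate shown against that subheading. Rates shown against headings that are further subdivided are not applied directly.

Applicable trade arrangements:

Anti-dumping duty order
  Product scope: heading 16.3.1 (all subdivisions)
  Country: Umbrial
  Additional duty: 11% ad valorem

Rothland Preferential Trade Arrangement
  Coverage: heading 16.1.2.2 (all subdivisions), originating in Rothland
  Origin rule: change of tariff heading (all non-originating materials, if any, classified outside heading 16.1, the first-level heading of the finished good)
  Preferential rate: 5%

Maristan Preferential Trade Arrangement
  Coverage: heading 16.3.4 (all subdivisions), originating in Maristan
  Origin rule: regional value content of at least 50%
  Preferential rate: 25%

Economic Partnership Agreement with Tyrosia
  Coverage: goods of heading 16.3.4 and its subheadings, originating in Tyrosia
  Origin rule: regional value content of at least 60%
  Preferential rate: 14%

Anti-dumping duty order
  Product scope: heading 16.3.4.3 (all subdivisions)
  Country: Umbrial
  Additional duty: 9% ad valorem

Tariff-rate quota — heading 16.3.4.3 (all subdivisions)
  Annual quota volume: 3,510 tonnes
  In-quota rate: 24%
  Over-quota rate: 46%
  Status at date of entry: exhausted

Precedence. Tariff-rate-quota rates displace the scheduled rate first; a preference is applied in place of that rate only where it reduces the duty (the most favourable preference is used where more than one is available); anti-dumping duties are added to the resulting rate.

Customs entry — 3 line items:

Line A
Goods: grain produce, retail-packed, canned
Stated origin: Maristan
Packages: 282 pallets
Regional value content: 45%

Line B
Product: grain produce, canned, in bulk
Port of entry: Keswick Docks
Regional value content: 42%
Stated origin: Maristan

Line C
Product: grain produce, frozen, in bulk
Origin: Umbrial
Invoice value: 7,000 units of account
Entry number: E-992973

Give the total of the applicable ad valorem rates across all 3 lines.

74%

Line A: grain → 16.3; canned → 16.3.4; retail-packed → 16.3.4.1. Scheduled 34%. Maristan agreement on 16.3.4: RVC < 50%. → 34%.
Line B: grain → 16.3; canned → 16.3.4; in bulk → 16.3.4.2. Scheduled 7%. Maristan agreement on 16.3.4: RVC < 50%. → 7%.
Line C: grain → 16.3; frozen → 16.3.1; in bulk → 16.3.1.2. Scheduled 22%. anti-dumping (Umbrial, 16.3.1): +11%; total 22% + 11% = 33%. → 33%.
Sum: 34% + 7% + 33% = 74%.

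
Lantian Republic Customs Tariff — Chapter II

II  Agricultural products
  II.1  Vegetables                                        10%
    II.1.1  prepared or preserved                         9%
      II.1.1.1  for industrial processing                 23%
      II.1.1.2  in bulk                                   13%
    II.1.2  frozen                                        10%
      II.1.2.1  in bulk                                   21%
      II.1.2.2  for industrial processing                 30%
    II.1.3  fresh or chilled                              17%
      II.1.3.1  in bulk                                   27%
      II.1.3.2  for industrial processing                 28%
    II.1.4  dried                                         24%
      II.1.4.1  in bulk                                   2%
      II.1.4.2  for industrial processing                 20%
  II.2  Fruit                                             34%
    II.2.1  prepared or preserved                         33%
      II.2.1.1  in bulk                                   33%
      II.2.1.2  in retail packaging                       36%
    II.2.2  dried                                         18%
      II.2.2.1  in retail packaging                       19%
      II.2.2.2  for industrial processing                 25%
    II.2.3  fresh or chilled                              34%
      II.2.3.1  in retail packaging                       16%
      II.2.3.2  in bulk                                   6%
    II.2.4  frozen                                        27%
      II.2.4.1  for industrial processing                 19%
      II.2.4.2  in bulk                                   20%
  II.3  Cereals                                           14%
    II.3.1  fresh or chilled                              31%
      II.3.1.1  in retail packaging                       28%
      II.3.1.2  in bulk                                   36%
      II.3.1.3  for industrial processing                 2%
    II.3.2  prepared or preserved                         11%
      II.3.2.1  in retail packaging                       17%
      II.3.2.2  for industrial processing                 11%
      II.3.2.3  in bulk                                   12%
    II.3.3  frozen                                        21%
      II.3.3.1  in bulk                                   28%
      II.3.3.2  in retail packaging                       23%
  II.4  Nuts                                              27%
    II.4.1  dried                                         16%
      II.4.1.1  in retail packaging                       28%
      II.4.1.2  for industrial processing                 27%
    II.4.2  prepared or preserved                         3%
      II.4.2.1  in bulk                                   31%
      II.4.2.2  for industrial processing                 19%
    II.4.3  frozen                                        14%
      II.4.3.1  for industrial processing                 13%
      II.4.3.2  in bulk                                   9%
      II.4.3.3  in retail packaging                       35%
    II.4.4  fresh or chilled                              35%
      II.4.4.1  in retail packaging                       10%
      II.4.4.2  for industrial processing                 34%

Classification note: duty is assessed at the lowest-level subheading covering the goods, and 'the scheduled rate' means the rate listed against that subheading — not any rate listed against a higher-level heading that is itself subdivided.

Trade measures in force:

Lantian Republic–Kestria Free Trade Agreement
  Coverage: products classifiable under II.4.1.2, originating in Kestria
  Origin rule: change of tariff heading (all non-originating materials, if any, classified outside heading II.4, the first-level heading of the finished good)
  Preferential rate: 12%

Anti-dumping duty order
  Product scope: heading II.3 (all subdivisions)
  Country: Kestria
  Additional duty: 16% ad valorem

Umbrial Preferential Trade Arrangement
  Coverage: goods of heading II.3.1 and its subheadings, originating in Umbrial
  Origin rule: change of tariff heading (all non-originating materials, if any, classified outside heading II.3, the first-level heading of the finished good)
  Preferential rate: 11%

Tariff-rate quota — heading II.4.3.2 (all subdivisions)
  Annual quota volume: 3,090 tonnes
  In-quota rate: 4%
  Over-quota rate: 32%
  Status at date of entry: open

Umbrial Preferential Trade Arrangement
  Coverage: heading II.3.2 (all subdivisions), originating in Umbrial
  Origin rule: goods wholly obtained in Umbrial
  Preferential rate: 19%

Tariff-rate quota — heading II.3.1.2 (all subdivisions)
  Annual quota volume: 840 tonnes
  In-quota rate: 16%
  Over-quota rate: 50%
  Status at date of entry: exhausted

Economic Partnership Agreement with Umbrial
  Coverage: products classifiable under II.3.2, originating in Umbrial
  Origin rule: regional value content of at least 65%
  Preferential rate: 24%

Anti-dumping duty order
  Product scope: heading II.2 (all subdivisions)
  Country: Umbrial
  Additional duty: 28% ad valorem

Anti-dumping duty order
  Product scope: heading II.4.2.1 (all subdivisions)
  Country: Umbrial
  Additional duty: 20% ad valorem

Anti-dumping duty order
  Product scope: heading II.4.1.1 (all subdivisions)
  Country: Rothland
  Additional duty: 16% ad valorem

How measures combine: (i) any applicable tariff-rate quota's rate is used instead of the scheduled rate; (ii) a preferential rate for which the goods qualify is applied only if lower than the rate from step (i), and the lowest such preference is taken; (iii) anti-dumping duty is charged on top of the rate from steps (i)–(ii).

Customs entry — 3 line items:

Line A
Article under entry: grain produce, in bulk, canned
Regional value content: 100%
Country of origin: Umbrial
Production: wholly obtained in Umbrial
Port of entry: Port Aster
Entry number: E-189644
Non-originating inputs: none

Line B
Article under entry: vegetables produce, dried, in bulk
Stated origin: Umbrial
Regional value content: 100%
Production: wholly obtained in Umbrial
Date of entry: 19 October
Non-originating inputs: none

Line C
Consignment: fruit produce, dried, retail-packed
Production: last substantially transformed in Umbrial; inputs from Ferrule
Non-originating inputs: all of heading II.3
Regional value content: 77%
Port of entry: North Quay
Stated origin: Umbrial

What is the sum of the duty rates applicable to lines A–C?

61%

Line A: grain → II.3; canned → II.3.2; in bulk → II.3.2.3. Scheduled 12%. Umbrial agreement on II.3.1: II.3.2.3 not covered; Umbrial agreement on II.3.2: wholly obtained → 19% available; Umbrial agreement on II.3.2: RVC ≥ 65% → 24% available; preference 19% not lower than 12% → no reduction. → 12%.
Line B: vegetables → II.1; dried → II.1.4; in bulk → II.1.4.1. Scheduled 2%. Umbrial agreement on II.3.1: II.1.4.1 not covered; Umbrial agreement on II.3.2: II.1.4.1 not covered; Umbrial agreement on II.3.2: II.1.4.1 not covered. → 2%.
Line C: fruit → II.2; dried → II.2.2; retail-packed → II.2.2.1. Scheduled 19%. Umbrial agreement on II.3.1: II.2.2.1 not covered; Umbrial agreement on II.3.2: II.2.2.1 not covered; Umbrial agreement on II.3.2: II.2.2.1 not covered; anti-dumping (Umbrial, II.2): +28%; total 19% + 28% = 47%. → 47%.
Sum: 12% + 2% + 47% = 61%.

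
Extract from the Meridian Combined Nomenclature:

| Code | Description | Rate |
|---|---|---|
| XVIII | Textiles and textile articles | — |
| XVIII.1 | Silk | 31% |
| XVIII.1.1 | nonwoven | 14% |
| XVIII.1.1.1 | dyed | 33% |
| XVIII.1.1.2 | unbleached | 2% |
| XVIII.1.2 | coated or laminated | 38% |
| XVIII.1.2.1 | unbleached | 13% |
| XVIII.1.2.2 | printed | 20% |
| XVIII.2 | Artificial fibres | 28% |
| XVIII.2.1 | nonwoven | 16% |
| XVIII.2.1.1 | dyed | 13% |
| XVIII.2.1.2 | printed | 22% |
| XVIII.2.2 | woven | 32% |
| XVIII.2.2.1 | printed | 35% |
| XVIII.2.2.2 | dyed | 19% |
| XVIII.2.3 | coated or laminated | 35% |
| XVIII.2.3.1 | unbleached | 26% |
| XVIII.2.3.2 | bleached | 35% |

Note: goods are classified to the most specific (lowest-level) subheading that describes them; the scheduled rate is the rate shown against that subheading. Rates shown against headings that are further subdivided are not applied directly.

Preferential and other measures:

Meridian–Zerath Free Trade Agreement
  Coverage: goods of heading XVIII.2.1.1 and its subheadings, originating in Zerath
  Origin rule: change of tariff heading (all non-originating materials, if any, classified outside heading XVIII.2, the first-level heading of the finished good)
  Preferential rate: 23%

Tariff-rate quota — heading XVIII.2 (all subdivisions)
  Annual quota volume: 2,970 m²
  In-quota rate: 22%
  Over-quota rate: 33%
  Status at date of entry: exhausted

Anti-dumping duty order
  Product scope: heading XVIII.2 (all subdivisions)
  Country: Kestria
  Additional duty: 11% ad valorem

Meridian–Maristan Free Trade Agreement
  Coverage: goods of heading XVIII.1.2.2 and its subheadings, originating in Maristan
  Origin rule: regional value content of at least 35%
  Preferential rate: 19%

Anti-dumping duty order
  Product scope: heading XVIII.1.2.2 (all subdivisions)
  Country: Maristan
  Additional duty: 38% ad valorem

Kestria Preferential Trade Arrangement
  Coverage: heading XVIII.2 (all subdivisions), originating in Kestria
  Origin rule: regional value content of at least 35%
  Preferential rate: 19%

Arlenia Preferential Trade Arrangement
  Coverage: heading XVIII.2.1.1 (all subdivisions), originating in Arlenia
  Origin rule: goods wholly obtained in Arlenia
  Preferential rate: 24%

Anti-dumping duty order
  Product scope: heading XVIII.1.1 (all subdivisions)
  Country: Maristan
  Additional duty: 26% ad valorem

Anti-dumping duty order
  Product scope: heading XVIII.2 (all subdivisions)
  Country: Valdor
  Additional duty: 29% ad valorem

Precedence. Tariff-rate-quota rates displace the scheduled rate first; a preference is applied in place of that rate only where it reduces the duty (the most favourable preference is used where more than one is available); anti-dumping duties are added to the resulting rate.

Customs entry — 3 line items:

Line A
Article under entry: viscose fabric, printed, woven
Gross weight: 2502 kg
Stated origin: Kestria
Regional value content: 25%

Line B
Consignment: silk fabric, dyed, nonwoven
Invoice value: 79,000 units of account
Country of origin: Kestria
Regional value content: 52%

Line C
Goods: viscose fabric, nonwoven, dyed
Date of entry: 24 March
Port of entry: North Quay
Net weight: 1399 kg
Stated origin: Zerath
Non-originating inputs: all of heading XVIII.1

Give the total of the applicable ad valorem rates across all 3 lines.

100%

Line A: viscose → XVIII.2; woven → XVIII.2.2; printed → XVIII.2.2.1. Scheduled 35%. quota on XVIII.2 exhausted → over-quota 33%; Kestria agreement on XVIII.2: RVC < 35%; anti-dumping (Kestria, XVIII.2): +11%; total 33% + 11% = 44%. → 44%.
Line B: silk → XVIII.1; nonwoven → XVIII.1.1; dyed → XVIII.1.1.1. Scheduled 33%. Kestria agreement on XVIII.2: XVIII.1.1.1 not covered. → 33%.
Line C: viscose → XVIII.2; nonwoven → XVIII.2.1; dyed → XVIII.2.1.1. Scheduled 13%. quota on XVIII.2 exhausted → over-quota 33%; Zerath agreement on XVIII.2.1.1: CTH met → 23% available; preferential 23%. → 23%.
Sum: 44% + 33% + 23% = 100%.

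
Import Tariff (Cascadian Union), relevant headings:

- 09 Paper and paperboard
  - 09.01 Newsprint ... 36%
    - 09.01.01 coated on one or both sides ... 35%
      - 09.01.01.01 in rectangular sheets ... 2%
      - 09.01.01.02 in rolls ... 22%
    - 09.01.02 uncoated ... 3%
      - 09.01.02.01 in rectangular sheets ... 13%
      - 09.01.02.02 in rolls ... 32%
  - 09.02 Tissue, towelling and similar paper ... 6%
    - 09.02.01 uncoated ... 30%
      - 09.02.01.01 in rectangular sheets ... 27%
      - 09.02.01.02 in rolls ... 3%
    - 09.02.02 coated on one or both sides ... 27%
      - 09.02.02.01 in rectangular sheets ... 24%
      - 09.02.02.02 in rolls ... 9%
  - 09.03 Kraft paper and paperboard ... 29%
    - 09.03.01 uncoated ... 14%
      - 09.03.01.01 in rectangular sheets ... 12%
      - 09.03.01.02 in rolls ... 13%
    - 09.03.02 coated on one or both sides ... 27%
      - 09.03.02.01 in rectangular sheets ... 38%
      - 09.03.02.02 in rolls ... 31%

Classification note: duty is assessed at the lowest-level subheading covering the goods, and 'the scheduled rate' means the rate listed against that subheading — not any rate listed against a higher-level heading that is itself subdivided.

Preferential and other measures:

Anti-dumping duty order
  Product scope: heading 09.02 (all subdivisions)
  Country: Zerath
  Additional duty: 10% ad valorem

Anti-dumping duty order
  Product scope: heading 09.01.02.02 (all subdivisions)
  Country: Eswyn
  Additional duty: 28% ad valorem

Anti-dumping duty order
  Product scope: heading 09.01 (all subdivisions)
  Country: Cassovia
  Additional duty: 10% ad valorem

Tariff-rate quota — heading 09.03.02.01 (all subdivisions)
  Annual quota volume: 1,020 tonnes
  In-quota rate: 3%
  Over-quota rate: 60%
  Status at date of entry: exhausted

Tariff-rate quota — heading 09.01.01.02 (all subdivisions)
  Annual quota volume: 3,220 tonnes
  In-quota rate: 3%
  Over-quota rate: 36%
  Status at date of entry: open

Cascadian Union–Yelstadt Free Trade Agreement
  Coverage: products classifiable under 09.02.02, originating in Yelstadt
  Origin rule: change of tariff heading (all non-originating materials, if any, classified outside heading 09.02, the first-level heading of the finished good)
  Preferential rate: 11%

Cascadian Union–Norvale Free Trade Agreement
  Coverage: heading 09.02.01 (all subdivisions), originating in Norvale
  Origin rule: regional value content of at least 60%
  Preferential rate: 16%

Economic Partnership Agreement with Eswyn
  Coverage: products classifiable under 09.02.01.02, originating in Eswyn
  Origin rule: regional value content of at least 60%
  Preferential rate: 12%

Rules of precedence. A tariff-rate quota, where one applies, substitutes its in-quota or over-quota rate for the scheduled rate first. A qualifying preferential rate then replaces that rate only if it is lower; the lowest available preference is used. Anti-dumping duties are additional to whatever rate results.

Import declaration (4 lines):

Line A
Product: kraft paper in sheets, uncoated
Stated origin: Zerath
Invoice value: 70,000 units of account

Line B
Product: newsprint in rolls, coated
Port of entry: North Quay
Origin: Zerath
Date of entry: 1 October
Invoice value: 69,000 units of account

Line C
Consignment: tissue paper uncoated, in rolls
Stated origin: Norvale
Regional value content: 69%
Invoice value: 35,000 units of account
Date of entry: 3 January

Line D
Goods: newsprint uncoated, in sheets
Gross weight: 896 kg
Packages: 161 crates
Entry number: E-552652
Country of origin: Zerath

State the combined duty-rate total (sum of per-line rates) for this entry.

Line A: kraft paper → 09.03; uncoated → 09.03.01; in sheets → 09.03.01.01. Scheduled 12%. No special measure applies. → 12%.
Line B: newsprint → 09.01; coated → 09.01.01; in rolls → 09.01.01.02. Scheduled 22%. quota on 09.01.01.02 open → in-quota 3%. → 3%.
Line C: tissue paper → 09.02; uncoated → 09.02.01; in rolls → 09.02.01.02. Scheduled 3%. Norvale agreement on 09.02.01: RVC ≥ 60% → 16% available; preference 16% not lower than 3% → no reduction. → 3%.
Line D: newsprint → 09.01; uncoated → 09.01.02; in sheets → 09.01.02.01. Scheduled 13%. No special measure applies. → 13%.
Sum: 12% + 3% + 3% + 13% = 31%.

31%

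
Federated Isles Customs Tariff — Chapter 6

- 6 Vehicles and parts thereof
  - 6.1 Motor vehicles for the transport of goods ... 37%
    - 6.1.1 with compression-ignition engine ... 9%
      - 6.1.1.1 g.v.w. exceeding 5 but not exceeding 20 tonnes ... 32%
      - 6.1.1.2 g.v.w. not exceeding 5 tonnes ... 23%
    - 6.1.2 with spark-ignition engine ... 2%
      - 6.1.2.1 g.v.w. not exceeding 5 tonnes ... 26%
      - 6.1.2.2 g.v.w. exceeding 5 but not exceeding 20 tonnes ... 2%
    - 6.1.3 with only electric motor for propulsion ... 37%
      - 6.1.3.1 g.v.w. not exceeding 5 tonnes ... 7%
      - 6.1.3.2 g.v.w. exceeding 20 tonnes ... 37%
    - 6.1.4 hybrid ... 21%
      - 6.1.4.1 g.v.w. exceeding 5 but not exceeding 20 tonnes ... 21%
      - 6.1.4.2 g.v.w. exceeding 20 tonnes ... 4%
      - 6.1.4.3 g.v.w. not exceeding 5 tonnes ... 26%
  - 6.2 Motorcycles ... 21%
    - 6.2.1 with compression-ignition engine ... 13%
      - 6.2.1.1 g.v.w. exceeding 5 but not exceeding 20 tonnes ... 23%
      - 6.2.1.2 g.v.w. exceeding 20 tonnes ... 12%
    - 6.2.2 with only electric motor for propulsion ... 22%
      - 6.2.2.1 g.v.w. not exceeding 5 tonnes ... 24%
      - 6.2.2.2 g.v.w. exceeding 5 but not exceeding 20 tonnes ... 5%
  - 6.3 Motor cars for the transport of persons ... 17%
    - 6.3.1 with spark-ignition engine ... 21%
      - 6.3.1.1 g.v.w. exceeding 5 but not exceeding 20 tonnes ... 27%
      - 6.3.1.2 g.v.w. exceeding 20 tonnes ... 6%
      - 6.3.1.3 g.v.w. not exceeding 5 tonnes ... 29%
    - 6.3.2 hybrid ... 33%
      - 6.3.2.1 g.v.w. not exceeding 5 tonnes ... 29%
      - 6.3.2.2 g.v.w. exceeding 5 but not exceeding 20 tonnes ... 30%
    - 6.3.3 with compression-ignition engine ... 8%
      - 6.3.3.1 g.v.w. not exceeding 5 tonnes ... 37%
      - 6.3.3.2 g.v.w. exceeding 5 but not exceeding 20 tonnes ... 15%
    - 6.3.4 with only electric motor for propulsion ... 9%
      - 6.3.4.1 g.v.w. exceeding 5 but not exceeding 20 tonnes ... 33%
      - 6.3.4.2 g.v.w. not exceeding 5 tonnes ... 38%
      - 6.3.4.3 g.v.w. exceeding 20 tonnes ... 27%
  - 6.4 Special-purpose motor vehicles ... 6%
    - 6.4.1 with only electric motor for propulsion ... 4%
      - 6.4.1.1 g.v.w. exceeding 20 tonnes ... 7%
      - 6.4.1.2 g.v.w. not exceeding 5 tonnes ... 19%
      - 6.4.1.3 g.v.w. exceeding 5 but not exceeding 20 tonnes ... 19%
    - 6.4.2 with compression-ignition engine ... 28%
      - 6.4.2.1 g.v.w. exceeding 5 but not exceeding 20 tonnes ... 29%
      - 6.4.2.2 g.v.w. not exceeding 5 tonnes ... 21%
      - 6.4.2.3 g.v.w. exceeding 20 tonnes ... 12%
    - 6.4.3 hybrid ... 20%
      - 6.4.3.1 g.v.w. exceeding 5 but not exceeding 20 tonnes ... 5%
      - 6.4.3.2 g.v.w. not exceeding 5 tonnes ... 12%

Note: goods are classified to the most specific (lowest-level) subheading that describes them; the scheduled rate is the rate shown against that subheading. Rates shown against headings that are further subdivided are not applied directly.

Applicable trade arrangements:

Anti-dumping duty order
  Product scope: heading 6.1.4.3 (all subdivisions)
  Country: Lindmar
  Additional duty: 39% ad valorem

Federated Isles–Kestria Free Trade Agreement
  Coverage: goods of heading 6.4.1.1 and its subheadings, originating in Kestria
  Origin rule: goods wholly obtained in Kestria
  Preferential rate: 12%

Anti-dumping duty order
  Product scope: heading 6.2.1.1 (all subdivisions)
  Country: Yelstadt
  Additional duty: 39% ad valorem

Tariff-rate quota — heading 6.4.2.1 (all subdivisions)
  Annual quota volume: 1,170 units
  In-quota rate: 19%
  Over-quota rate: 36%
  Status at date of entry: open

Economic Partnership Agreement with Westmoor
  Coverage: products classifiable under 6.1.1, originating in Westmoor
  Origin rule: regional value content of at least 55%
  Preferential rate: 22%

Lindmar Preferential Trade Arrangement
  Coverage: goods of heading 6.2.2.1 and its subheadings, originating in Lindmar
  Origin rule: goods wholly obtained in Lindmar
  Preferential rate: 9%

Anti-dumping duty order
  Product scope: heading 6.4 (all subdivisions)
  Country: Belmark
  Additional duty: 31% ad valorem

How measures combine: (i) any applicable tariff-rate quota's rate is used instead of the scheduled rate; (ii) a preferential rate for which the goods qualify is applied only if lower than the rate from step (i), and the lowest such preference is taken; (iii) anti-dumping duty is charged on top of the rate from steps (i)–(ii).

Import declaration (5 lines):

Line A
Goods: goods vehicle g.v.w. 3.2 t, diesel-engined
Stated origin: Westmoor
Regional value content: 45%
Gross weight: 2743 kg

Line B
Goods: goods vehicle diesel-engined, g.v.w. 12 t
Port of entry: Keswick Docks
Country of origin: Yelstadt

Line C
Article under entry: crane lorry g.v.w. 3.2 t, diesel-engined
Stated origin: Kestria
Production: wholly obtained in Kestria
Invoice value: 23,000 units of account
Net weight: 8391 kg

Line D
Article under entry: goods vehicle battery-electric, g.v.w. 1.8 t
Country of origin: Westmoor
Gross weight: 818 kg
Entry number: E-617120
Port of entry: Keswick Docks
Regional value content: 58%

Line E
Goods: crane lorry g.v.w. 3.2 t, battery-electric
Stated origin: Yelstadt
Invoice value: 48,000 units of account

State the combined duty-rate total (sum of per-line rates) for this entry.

Line A: goods vehicle → 6.1; diesel-engined → 6.1.1; g.v.w. 3.2 t → 6.1.1.2. Scheduled 23%. Westmoor agreement on 6.1.1: RVC < 55%. → 23%.
Line B: goods vehicle → 6.1; diesel-engined → 6.1.1; g.v.w. 12 t → 6.1.1.1. Scheduled 32%. No special measure applies. → 32%.
Line C: crane lorry → 6.4; diesel-engined → 6.4.2; g.v.w. 3.2 t → 6.4.2.2. Scheduled 21%. Kestria agreement on 6.4.1.1: 6.4.2.2 not covered. → 21%.
Line D: goods vehicle → 6.1; battery-electric → 6.1.3; g.v.w. 1.8 t → 6.1.3.1. Scheduled 7%. Westmoor agreement on 6.1.1: 6.1.3.1 not covered. → 7%.
Line E: crane lorry → 6.4; battery-electric → 6.4.1; g.v.w. 3.2 t → 6.4.1.2. Scheduled 19%. No special measure applies. → 19%.
Sum: 23% + 32% + 21% + 7% + 19% = 102%.

102%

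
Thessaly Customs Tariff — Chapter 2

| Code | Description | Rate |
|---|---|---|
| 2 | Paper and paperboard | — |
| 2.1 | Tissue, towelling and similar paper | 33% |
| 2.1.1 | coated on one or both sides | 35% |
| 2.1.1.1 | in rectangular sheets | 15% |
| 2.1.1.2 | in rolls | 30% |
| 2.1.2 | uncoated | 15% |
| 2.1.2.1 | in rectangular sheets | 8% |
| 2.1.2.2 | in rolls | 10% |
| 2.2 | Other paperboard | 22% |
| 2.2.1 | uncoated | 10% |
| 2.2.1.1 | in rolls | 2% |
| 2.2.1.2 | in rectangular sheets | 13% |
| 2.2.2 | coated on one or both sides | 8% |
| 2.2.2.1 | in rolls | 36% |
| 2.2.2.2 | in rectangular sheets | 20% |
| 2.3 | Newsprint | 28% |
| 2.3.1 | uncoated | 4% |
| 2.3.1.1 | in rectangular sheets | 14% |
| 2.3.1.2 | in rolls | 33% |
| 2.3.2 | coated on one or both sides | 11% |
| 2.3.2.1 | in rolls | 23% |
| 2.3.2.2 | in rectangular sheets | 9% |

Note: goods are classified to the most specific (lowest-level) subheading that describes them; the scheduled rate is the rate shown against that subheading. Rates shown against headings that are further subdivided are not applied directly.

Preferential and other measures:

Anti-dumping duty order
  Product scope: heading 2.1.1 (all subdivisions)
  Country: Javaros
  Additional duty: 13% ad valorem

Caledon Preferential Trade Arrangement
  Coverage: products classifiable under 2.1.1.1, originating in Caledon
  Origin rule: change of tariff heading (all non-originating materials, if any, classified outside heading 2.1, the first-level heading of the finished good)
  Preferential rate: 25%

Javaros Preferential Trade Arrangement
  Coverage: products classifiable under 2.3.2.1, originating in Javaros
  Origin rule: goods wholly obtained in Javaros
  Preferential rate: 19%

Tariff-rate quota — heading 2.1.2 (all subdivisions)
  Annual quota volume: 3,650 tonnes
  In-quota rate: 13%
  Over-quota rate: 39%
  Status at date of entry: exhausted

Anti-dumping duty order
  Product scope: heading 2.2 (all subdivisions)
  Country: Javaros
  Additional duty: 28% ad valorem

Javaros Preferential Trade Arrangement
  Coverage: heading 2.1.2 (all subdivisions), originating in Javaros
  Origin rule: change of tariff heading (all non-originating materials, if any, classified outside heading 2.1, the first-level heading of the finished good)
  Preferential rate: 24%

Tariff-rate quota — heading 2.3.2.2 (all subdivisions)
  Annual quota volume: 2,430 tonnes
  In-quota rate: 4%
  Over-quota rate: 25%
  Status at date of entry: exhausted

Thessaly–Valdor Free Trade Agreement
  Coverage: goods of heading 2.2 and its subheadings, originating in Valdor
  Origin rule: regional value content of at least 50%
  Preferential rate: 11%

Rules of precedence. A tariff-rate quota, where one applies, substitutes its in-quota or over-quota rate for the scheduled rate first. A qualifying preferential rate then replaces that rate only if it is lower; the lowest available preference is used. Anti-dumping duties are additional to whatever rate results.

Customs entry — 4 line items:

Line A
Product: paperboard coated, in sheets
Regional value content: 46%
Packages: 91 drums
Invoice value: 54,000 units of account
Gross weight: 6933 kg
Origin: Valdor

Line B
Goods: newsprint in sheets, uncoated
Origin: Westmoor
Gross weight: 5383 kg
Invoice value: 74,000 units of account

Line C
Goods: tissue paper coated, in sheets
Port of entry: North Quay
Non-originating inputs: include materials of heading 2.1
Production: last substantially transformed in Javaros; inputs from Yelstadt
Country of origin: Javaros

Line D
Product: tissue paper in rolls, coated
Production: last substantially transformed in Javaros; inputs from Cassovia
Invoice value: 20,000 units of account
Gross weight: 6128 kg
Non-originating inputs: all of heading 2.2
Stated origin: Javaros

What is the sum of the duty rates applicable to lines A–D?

Line A: paperboard → 2.2; coated → 2.2.2; in sheets → 2.2.2.2. Scheduled 20%. Valdor agreement on 2.2: RVC < 50%. → 20%.
Line B: newsprint → 2.3; uncoated → 2.3.1; in sheets → 2.3.1.1. Scheduled 14%. No special measure applies. → 14%.
Line C: tissue paper → 2.1; coated → 2.1.1; in sheets → 2.1.1.1. Scheduled 15%. Javaros agreement on 2.3.2.1: 2.1.1.1 not covered; Javaros agreement on 2.1.2: 2.1.1.1 not covered; anti-dumping (Javaros, 2.1.1): +13%; total 15% + 13% = 28%. → 28%.
Line D: tissue paper → 2.1; coated → 2.1.1; in rolls → 2.1.1.2. Scheduled 30%. Javaros agreement on 2.3.2.1: 2.1.1.2 not covered; Javaros agreement on 2.1.2: 2.1.1.2 not covered; anti-dumping (Javaros, 2.1.1): +13%; total 30% + 13% = 43%. → 43%.
Sum: 20% + 14% + 28% + 43% = 105%.

105%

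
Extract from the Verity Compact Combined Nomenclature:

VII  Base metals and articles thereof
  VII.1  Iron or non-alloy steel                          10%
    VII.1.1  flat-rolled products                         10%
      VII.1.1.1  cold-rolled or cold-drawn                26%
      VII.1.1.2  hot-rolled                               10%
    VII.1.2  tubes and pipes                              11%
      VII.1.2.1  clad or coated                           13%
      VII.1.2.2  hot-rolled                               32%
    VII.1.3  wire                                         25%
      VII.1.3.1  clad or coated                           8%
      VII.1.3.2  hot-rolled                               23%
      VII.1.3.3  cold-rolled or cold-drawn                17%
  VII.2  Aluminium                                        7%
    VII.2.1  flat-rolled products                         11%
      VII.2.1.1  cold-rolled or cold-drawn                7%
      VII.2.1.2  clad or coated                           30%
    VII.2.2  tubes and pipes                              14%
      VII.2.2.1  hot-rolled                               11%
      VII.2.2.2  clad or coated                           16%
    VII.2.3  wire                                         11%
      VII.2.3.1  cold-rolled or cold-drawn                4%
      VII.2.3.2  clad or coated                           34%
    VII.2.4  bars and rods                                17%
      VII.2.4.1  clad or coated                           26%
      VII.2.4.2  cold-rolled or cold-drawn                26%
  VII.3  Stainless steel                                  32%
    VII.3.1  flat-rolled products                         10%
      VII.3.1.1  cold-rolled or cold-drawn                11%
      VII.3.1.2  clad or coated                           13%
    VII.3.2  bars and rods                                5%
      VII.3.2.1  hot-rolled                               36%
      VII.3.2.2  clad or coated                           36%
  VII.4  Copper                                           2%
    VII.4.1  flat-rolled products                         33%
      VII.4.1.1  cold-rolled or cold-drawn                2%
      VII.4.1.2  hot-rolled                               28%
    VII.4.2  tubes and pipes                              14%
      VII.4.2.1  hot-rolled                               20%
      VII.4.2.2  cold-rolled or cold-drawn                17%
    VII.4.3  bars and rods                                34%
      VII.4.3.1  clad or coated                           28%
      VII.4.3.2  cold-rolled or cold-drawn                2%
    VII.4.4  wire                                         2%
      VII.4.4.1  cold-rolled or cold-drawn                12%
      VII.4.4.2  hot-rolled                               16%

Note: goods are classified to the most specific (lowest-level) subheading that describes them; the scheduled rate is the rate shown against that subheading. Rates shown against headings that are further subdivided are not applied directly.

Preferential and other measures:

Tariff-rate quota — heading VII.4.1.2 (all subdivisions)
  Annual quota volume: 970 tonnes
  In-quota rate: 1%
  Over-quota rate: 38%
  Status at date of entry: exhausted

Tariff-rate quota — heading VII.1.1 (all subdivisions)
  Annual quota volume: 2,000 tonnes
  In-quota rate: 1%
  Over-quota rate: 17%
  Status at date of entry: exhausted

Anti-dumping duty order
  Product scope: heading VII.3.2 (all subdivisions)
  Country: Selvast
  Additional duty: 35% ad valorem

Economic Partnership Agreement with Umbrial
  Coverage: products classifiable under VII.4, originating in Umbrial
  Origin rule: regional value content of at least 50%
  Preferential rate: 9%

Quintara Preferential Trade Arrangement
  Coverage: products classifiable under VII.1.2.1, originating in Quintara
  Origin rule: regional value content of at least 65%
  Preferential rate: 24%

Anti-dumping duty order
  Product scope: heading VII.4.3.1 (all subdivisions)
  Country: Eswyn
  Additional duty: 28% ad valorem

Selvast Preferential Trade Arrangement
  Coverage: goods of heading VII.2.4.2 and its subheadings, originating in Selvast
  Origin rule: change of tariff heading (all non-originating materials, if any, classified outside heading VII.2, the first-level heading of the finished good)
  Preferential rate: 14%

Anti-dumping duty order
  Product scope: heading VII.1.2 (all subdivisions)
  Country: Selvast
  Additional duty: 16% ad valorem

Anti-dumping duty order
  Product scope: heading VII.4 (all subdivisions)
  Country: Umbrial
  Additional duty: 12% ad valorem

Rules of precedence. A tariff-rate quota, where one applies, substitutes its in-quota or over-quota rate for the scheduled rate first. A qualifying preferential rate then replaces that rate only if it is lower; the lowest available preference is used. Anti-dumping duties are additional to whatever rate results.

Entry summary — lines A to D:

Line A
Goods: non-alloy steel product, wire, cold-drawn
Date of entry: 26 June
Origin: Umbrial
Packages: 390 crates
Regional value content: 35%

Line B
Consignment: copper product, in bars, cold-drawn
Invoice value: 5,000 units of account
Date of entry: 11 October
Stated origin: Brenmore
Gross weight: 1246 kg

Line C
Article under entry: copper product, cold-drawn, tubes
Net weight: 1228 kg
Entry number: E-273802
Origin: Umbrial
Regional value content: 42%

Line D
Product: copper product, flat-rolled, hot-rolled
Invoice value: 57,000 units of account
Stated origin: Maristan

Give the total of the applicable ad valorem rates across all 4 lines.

86%

Line A: non-alloy steel → VII.1; wire → VII.1.3; cold-drawn → VII.1.3.3. Scheduled 17%. Umbrial agreement on VII.4: VII.1.3.3 not covered. → 17%.
Line B: copper → VII.4; in bars → VII.4.3; cold-drawn → VII.4.3.2. Scheduled 2%. No special measure applies. → 2%.
Line C: copper → VII.4; tubes → VII.4.2; cold-drawn → VII.4.2.2. Scheduled 17%. Umbrial agreement on VII.4: RVC < 50%; anti-dumping (Umbrial, VII.4): +12%; total 17% + 12% = 29%. → 29%.
Line D: copper → VII.4; flat-rolled → VII.4.1; hot-rolled → VII.4.1.2. Scheduled 28%. quota on VII.4.1.2 exhausted → over-quota 38%. → 38%.
Sum: 17% + 2% + 29% + 38% = 86%.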